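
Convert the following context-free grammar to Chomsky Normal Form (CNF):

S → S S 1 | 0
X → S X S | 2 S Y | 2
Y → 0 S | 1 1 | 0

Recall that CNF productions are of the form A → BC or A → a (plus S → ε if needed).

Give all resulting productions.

T1 → 1; S → 0; T2 → 2; X → 2; T0 → 0; Y → 0; S → S X0; X0 → S T1; X → S X1; X1 → X S; X → T2 X2; X2 → S Y; Y → T0 S; Y → T1 T1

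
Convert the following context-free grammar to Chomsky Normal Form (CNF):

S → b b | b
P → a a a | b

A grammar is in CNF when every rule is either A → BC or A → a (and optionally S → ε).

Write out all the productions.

TB → b; S → b; TA → a; P → b; S → TB TB; P → TA X0; X0 → TA TA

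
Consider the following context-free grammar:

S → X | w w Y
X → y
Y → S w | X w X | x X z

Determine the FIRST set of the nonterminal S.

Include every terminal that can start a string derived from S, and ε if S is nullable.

We compute FIRST(S) using the standard algorithm.
FIRST(S) = {w, y}
FIRST(X) = {y}
FIRST(Y) = {w, x, y}
Therefore, FIRST(S) = {w, y}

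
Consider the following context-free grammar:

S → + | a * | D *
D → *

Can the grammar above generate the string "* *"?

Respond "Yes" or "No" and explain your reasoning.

Yes - a valid derivation exists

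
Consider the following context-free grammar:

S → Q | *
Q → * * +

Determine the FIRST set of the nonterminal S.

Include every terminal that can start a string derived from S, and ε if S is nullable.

We compute FIRST(S) using the standard algorithm.
FIRST(Q) = {*}
FIRST(S) = {*}
Therefore, FIRST(S) = {*}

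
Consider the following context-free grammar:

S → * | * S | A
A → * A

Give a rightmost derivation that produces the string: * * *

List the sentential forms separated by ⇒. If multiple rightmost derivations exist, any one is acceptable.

S ⇒ * S ⇒ * * S ⇒ * * *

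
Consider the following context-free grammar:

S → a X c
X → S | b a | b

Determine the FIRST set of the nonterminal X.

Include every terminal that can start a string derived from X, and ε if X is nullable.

We compute FIRST(X) using the standard algorithm.
FIRST(S) = {a}
FIRST(X) = {a, b}
Therefore, FIRST(X) = {a, b}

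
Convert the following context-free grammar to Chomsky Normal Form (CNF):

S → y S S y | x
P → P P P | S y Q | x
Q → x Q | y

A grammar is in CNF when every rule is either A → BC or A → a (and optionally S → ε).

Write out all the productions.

TY → y; S → x; P → x; TX → x; Q → y; S → TY X0; X0 → S X1; X1 → S TY; P → P X2; X2 → P P; P → S X3; X3 → TY Q; Q → TX Q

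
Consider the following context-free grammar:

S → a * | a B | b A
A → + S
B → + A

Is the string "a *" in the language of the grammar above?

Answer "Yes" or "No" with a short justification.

Yes - a valid derivation exists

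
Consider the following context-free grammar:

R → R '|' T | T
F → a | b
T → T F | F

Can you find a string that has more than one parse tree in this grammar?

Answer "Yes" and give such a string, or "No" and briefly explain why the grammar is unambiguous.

No - the grammar is unambiguous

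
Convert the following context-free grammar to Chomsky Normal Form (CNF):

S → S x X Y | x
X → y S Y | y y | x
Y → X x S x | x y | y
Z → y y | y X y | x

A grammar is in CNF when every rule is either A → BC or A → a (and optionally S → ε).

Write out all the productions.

TX → x; S → x; TY → y; X → x; Y → y; Z → x; S → S X0; X0 → TX X1; X1 → X Y; X → TY X2; X2 → S Y; X → TY TY; Y → X X3; X3 → TX X4; X4 → S TX; Y → TX TY; Z → TY TY; Z → TY X5; X5 → X TY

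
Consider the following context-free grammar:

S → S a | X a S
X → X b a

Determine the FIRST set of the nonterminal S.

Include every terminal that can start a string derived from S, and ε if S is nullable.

We compute FIRST(S) using the standard algorithm.
FIRST(S) = {}
FIRST(X) = {}
Therefore, FIRST(S) = {}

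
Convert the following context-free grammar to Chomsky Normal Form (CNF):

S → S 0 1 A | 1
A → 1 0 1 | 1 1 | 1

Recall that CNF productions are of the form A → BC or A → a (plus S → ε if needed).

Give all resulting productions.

T0 → 0; T1 → 1; S → 1; A → 1; S → S X0; X0 → T0 X1; X1 → T1 A; A → T1 X2; X2 → T0 T1; A → T1 T1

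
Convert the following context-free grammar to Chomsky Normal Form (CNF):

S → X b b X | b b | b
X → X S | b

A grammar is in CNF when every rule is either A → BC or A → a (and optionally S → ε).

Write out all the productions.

TB → b; S → b; X → b; S → X X0; X0 → TB X1; X1 → TB X; S → TB TB; X → X S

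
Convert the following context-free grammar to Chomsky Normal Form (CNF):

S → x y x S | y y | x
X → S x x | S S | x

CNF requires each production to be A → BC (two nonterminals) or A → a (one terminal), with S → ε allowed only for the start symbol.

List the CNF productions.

TX → x; TY → y; S → x; X → x; S → TX X0; X0 → TY X1; X1 → TX S; S → TY TY; X → S X2; X2 → TX TX; X → S S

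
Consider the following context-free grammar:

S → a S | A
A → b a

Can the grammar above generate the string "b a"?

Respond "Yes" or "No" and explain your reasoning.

Yes - a valid derivation exists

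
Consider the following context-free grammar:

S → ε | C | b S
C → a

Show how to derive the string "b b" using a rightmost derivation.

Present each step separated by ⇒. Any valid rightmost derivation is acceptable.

S ⇒ b S ⇒ b b S ⇒ b b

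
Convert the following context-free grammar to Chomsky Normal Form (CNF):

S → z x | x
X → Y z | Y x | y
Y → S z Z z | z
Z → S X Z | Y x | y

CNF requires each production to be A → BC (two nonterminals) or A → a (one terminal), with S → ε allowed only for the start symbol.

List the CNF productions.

TZ → z; TX → x; S → x; X → y; Y → z; Z → y; S → TZ TX; X → Y TZ; X → Y TX; Y → S X0; X0 → TZ X1; X1 → Z TZ; Z → S X2; X2 → X Z; Z → Y TX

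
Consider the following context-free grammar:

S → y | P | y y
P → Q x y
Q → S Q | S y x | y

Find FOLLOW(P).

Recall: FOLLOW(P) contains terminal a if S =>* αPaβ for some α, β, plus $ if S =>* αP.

We compute FOLLOW(P) using the standard algorithm.
FOLLOW(S) starts with {$}.
FIRST(P) = {y}
FIRST(Q) = {y}
FIRST(S) = {y}
FOLLOW(P) = {$, y}
FOLLOW(Q) = {x}
FOLLOW(S) = {$, y}
Therefore, FOLLOW(P) = {$, y}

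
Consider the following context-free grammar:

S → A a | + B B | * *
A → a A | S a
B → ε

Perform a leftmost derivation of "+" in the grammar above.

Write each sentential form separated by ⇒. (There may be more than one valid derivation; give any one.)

S ⇒ + B B ⇒ + B ⇒ +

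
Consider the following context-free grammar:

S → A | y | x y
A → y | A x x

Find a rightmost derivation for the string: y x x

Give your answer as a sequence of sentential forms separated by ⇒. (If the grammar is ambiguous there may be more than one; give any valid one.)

S ⇒ A ⇒ A x x ⇒ y x x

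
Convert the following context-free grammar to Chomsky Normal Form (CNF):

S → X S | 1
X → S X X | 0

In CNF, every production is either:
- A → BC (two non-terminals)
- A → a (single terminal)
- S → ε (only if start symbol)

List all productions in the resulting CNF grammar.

S → 1; X → 0; S → X S; X → S X0; X0 → X X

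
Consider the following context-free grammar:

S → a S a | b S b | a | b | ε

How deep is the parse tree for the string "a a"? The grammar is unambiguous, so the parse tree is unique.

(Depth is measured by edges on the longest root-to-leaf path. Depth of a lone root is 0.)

2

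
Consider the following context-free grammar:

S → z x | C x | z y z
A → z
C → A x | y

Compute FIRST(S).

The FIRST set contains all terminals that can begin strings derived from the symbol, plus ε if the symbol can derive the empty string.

We compute FIRST(S) using the standard algorithm.
FIRST(A) = {z}
FIRST(C) = {y, z}
FIRST(S) = {y, z}
Therefore, FIRST(S) = {y, z}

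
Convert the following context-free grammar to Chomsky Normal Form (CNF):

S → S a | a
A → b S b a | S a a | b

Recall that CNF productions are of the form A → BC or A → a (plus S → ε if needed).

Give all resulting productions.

TA → a; S → a; TB → b; A → b; S → S TA; A → TB X0; X0 → S X1; X1 → TB TA; A → S X2; X2 → TA TA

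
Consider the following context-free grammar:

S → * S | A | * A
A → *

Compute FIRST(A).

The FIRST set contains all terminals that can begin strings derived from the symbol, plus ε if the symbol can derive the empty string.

We compute FIRST(A) using the standard algorithm.
FIRST(A) = {*}
FIRST(S) = {*}
Therefore, FIRST(A) = {*}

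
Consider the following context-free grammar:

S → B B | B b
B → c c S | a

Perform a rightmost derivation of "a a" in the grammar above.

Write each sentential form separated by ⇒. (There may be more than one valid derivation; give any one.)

S ⇒ B B ⇒ B a ⇒ a a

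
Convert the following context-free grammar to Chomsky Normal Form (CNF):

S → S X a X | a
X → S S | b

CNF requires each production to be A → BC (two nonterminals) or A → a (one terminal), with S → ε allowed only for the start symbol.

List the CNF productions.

TA → a; S → a; X → b; S → S X0; X0 → X X1; X1 → TA X; X → S S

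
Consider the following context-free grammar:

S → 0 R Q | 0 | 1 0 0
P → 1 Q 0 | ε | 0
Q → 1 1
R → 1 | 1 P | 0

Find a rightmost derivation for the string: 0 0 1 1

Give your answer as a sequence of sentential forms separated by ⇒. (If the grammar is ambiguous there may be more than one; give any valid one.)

S ⇒ 0 R Q ⇒ 0 R 1 1 ⇒ 0 0 1 1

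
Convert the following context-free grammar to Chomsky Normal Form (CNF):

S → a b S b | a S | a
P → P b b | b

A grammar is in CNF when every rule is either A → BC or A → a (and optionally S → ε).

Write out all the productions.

TA → a; TB → b; S → a; P → b; S → TA X0; X0 → TB X1; X1 → S TB; S → TA S; P → P X2; X2 → TB TB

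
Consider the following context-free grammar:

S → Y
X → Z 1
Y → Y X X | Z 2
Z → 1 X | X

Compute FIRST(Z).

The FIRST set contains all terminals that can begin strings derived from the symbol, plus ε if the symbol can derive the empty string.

We compute FIRST(Z) using the standard algorithm.
FIRST(S) = {1}
FIRST(X) = {1}
FIRST(Y) = {1}
FIRST(Z) = {1}
Therefore, FIRST(Z) = {1}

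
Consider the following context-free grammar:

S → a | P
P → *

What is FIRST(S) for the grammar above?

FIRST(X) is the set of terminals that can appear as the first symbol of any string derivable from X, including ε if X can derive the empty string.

We compute FIRST(S) using the standard algorithm.
FIRST(P) = {*}
FIRST(S) = {*, a}
Therefore, FIRST(S) = {*, a}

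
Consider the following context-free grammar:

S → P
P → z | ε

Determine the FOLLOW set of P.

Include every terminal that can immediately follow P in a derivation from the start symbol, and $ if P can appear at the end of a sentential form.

We compute FOLLOW(P) using the standard algorithm.
FOLLOW(S) starts with {$}.
FIRST(P) = {z, ε}
FIRST(S) = {z, ε}
FOLLOW(P) = {$}
FOLLOW(S) = {$}
Therefore, FOLLOW(P) = {$}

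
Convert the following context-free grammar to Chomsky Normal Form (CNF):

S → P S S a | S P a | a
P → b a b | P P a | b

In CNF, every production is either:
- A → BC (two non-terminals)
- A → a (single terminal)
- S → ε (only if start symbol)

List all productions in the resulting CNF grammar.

TA → a; S → a; TB → b; P → b; S → P X0; X0 → S X1; X1 → S TA; S → S X2; X2 → P TA; P → TB X3; X3 → TA TB; P → P X4; X4 → P TA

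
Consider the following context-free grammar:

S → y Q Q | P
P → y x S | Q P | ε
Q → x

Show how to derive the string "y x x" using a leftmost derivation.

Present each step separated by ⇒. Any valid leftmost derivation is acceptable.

S ⇒ y Q Q ⇒ y x Q ⇒ y x x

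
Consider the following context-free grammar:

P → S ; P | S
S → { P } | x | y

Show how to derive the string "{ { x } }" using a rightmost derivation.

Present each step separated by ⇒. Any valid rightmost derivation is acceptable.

P ⇒ S ⇒ { P } ⇒ { S } ⇒ { { P } } ⇒ { { S } } ⇒ { { x } }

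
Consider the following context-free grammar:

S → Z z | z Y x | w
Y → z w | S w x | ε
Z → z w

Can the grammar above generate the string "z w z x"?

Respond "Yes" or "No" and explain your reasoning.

No - no valid derivation exists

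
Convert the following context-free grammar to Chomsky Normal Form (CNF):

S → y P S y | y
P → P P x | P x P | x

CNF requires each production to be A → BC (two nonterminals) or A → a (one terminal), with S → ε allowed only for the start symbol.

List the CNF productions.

TY → y; S → y; TX → x; P → x; S → TY X0; X0 → P X1; X1 → S TY; P → P X2; X2 → P TX; P → P X3; X3 → TX P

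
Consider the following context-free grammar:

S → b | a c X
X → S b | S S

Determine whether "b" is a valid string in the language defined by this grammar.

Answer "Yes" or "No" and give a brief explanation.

Yes - a valid derivation exists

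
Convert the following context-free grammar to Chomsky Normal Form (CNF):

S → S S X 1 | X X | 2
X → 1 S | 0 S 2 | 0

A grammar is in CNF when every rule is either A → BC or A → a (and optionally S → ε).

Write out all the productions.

T1 → 1; S → 2; T0 → 0; T2 → 2; X → 0; S → S X0; X0 → S X1; X1 → X T1; S → X X; X → T1 S; X → T0 X2; X2 → S T2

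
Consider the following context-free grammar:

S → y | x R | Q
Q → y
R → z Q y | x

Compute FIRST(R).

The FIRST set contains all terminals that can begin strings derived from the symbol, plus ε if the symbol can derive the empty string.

We compute FIRST(R) using the standard algorithm.
FIRST(Q) = {y}
FIRST(R) = {x, z}
FIRST(S) = {x, y}
Therefore, FIRST(R) = {x, z}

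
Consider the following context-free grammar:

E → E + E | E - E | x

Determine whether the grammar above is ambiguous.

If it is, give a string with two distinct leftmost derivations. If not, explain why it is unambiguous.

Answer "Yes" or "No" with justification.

Yes - the string 'x + x + x - x - x + x' has two distinct leftmost derivations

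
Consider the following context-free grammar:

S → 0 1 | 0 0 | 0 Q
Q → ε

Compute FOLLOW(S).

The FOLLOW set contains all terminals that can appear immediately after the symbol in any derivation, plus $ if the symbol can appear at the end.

We compute FOLLOW(S) using the standard algorithm.
FOLLOW(S) starts with {$}.
FIRST(Q) = {ε}
FIRST(S) = {0}
FOLLOW(Q) = {$}
FOLLOW(S) = {$}
Therefore, FOLLOW(S) = {$}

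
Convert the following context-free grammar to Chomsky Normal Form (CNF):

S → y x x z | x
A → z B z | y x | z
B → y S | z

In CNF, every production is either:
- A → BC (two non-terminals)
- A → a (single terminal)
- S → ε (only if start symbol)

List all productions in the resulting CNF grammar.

TY → y; TX → x; TZ → z; S → x; A → z; B → z; S → TY X0; X0 → TX X1; X1 → TX TZ; A → TZ X2; X2 → B TZ; A → TY TX; B → TY S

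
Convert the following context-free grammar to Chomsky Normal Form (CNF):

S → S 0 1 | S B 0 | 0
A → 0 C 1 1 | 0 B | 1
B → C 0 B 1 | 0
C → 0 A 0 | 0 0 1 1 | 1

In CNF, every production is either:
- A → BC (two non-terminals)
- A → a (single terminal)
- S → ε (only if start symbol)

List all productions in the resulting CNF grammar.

T0 → 0; T1 → 1; S → 0; A → 1; B → 0; C → 1; S → S X0; X0 → T0 T1; S → S X1; X1 → B T0; A → T0 X2; X2 → C X3; X3 → T1 T1; A → T0 B; B → C X4; X4 → T0 X5; X5 → B T1; C → T0 X6; X6 → A T0; C → T0 X7; X7 → T0 X8; X8 → T1 T1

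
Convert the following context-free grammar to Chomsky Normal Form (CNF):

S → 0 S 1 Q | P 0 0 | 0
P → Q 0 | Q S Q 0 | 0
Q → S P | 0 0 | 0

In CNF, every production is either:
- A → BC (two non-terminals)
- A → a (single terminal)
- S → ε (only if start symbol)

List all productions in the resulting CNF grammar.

T0 → 0; T1 → 1; S → 0; P → 0; Q → 0; S → T0 X0; X0 → S X1; X1 → T1 Q; S → P X2; X2 → T0 T0; P → Q T0; P → Q X3; X3 → S X4; X4 → Q T0; Q → S P; Q → T0 T0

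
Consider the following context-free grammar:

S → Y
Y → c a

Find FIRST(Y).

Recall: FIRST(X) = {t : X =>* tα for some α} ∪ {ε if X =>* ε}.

We compute FIRST(Y) using the standard algorithm.
FIRST(S) = {c}
FIRST(Y) = {c}
Therefore, FIRST(Y) = {c}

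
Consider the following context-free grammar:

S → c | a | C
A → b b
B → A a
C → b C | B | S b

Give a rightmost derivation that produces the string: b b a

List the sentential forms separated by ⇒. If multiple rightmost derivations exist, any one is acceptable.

S ⇒ C ⇒ B ⇒ A a ⇒ b b a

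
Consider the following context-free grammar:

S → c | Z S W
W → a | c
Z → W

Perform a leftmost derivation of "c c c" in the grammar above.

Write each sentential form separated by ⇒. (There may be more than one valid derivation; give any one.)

S ⇒ Z S W ⇒ W S W ⇒ c S W ⇒ c c W ⇒ c c c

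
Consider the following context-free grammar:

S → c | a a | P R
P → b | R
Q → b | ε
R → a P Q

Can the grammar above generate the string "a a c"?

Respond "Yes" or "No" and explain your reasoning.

No - no valid derivation exists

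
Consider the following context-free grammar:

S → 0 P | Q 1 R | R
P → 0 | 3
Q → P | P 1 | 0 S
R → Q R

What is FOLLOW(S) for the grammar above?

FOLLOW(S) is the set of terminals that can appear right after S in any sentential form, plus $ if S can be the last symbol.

We compute FOLLOW(S) using the standard algorithm.
FOLLOW(S) starts with {$}.
FIRST(P) = {0, 3}
FIRST(Q) = {0, 3}
FIRST(R) = {0, 3}
FIRST(S) = {0, 3}
FOLLOW(P) = {$, 0, 1, 3}
FOLLOW(Q) = {0, 1, 3}
FOLLOW(R) = {$, 0, 1, 3}
FOLLOW(S) = {$, 0, 1, 3}
Therefore, FOLLOW(S) = {$, 0, 1, 3}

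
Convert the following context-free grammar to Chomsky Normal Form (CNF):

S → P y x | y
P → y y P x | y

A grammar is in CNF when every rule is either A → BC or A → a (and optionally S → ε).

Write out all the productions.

TY → y; TX → x; S → y; P → y; S → P X0; X0 → TY TX; P → TY X1; X1 → TY X2; X2 → P TX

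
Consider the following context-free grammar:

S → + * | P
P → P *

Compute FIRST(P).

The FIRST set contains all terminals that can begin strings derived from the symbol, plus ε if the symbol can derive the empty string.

We compute FIRST(P) using the standard algorithm.
FIRST(P) = {}
FIRST(S) = {+}
Therefore, FIRST(P) = {}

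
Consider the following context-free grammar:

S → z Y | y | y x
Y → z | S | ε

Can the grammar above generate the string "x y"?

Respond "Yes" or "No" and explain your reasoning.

No - no valid derivation exists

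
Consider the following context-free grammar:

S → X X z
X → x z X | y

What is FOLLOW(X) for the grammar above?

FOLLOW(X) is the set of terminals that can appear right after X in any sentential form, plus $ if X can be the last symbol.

We compute FOLLOW(X) using the standard algorithm.
FOLLOW(S) starts with {$}.
FIRST(S) = {x, y}
FIRST(X) = {x, y}
FOLLOW(S) = {$}
FOLLOW(X) = {x, y, z}
Therefore, FOLLOW(X) = {x, y, z}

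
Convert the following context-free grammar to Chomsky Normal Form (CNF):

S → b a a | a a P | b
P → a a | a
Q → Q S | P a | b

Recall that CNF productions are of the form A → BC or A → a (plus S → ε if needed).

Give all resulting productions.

TB → b; TA → a; S → b; P → a; Q → b; S → TB X0; X0 → TA TA; S → TA X1; X1 → TA P; P → TA TA; Q → Q S; Q → P TA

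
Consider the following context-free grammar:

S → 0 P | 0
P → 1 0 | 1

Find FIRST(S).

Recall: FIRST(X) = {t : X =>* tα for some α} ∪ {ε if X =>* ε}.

We compute FIRST(S) using the standard algorithm.
FIRST(P) = {1}
FIRST(S) = {0}
Therefore, FIRST(S) = {0}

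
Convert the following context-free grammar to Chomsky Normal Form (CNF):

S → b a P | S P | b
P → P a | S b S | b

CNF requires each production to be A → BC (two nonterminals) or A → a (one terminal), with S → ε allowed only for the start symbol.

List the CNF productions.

TB → b; TA → a; S → b; P → b; S → TB X0; X0 → TA P; S → S P; P → P TA; P → S X1; X1 → TB S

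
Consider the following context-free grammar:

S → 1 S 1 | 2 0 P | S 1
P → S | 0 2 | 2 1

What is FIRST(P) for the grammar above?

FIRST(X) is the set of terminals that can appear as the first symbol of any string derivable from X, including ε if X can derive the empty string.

We compute FIRST(P) using the standard algorithm.
FIRST(P) = {0, 1, 2}
FIRST(S) = {1, 2}
Therefore, FIRST(P) = {0, 1, 2}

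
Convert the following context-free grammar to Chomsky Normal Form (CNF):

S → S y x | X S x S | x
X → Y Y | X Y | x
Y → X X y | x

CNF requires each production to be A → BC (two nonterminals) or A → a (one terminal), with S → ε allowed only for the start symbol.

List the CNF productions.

TY → y; TX → x; S → x; X → x; Y → x; S → S X0; X0 → TY TX; S → X X1; X1 → S X2; X2 → TX S; X → Y Y; X → X Y; Y → X X3; X3 → X TY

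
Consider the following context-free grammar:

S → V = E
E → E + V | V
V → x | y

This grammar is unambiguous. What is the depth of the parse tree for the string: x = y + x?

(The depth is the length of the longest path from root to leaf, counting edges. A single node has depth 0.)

4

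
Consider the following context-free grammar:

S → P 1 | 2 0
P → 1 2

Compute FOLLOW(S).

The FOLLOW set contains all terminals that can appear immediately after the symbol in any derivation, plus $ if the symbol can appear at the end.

We compute FOLLOW(S) using the standard algorithm.
FOLLOW(S) starts with {$}.
FIRST(P) = {1}
FIRST(S) = {1, 2}
FOLLOW(P) = {1}
FOLLOW(S) = {$}
Therefore, FOLLOW(S) = {$}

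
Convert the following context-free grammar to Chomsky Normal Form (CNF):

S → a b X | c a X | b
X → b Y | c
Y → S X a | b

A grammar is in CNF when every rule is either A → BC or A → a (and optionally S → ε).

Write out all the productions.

TA → a; TB → b; TC → c; S → b; X → c; Y → b; S → TA X0; X0 → TB X; S → TC X1; X1 → TA X; X → TB Y; Y → S X2; X2 → X TA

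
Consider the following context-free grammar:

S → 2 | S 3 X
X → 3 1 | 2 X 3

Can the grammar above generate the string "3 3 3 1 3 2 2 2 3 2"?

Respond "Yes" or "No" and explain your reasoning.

No - no valid derivation exists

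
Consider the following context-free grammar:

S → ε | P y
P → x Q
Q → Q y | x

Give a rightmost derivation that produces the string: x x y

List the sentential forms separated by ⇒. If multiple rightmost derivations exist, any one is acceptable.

S ⇒ P y ⇒ x Q y ⇒ x x y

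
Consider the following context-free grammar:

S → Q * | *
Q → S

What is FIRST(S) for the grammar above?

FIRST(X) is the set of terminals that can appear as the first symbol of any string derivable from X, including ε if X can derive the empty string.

We compute FIRST(S) using the standard algorithm.
FIRST(Q) = {*}
FIRST(S) = {*}
Therefore, FIRST(S) = {*}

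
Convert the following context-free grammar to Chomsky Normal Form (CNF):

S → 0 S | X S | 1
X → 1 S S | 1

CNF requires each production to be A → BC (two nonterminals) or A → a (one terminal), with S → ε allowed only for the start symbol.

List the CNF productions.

T0 → 0; S → 1; T1 → 1; X → 1; S → T0 S; S → X S; X → T1 X0; X0 → S S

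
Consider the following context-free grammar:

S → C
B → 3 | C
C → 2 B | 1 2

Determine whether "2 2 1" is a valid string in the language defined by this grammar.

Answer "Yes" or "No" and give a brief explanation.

No - no valid derivation exists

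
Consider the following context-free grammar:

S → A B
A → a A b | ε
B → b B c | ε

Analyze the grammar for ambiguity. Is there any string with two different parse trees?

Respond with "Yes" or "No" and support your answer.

No - the grammar is unambiguous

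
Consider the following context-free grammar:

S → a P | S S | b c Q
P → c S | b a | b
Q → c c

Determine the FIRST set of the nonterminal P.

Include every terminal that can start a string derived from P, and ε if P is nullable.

We compute FIRST(P) using the standard algorithm.
FIRST(P) = {b, c}
FIRST(Q) = {c}
FIRST(S) = {a, b}
Therefore, FIRST(P) = {b, c}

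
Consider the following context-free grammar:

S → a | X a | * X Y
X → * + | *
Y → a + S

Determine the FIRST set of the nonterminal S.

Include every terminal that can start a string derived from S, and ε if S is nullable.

We compute FIRST(S) using the standard algorithm.
FIRST(S) = {*, a}
FIRST(X) = {*}
FIRST(Y) = {a}
Therefore, FIRST(S) = {*, a}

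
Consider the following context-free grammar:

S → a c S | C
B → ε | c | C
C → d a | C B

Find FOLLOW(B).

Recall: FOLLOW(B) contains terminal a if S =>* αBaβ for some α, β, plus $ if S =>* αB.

We compute FOLLOW(B) using the standard algorithm.
FOLLOW(S) starts with {$}.
FIRST(B) = {c, d, ε}
FIRST(C) = {d}
FIRST(S) = {a, d}
FOLLOW(B) = {$, c, d}
FOLLOW(C) = {$, c, d}
FOLLOW(S) = {$}
Therefore, FOLLOW(B) = {$, c, d}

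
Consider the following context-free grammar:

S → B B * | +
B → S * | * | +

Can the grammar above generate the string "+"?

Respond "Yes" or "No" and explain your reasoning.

Yes - a valid derivation exists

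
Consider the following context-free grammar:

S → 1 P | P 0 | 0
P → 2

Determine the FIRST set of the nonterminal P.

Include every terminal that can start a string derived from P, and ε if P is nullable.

We compute FIRST(P) using the standard algorithm.
FIRST(P) = {2}
FIRST(S) = {0, 1, 2}
Therefore, FIRST(P) = {2}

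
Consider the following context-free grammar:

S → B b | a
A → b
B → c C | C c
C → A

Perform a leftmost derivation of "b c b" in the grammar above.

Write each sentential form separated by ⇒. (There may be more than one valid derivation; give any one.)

S ⇒ B b ⇒ C c b ⇒ A c b ⇒ b c b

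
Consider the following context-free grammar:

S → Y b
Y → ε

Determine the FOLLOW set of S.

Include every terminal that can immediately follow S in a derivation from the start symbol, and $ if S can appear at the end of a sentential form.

We compute FOLLOW(S) using the standard algorithm.
FOLLOW(S) starts with {$}.
FIRST(S) = {b}
FIRST(Y) = {ε}
FOLLOW(S) = {$}
FOLLOW(Y) = {b}
Therefore, FOLLOW(S) = {$}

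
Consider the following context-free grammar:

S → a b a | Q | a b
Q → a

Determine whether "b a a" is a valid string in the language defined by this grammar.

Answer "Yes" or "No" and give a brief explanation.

No - no valid derivation exists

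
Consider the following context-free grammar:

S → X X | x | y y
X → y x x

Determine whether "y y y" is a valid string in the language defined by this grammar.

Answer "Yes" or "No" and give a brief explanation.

No - no valid derivation exists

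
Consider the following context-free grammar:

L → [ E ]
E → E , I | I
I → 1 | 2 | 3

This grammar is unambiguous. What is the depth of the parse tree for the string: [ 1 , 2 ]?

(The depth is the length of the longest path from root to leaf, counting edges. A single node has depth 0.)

4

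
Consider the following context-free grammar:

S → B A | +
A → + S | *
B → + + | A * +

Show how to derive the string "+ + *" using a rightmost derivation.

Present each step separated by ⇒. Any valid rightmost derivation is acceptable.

S ⇒ B A ⇒ B * ⇒ + + *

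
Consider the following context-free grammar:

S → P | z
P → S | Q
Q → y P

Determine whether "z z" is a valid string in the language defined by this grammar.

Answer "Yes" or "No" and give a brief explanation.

No - no valid derivation exists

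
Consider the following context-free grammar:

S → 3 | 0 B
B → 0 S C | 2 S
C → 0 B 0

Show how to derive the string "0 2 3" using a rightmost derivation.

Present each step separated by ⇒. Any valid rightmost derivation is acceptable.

S ⇒ 0 B ⇒ 0 2 S ⇒ 0 2 3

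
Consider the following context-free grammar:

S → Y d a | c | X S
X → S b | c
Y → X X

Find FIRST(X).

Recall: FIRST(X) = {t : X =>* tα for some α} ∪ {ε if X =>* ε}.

We compute FIRST(X) using the standard algorithm.
FIRST(S) = {c}
FIRST(X) = {c}
FIRST(Y) = {c}
Therefore, FIRST(X) = {c}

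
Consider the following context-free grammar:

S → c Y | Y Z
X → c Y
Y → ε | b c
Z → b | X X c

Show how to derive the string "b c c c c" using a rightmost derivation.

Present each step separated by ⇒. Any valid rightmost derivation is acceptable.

S ⇒ Y Z ⇒ Y X X c ⇒ Y X c Y c ⇒ Y X c c ⇒ Y c Y c c ⇒ Y c c c ⇒ b c c c c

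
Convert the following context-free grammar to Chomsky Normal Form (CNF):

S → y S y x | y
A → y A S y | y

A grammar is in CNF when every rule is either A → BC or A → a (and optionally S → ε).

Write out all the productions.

TY → y; TX → x; S → y; A → y; S → TY X0; X0 → S X1; X1 → TY TX; A → TY X2; X2 → A X3; X3 → S TY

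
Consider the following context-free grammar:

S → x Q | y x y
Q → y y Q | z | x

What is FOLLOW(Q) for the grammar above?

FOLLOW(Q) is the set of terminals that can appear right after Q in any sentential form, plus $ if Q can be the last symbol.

We compute FOLLOW(Q) using the standard algorithm.
FOLLOW(S) starts with {$}.
FIRST(Q) = {x, y, z}
FIRST(S) = {x, y}
FOLLOW(Q) = {$}
FOLLOW(S) = {$}
Therefore, FOLLOW(Q) = {$}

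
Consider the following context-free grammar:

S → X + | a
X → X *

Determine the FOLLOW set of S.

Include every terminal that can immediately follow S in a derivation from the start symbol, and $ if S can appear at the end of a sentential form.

We compute FOLLOW(S) using the standard algorithm.
FOLLOW(S) starts with {$}.
FIRST(S) = {a}
FIRST(X) = {}
FOLLOW(S) = {$}
FOLLOW(X) = {*, +}
Therefore, FOLLOW(S) = {$}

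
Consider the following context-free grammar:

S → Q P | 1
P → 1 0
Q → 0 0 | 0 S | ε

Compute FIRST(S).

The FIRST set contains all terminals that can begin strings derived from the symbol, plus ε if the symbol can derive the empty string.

We compute FIRST(S) using the standard algorithm.
FIRST(P) = {1}
FIRST(Q) = {0, ε}
FIRST(S) = {0, 1}
Therefore, FIRST(S) = {0, 1}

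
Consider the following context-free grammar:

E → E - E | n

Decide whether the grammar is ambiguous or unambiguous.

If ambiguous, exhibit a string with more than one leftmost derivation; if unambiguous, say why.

Ambiguous - the string 'n - n - n - n - n - n' has two distinct leftmost derivations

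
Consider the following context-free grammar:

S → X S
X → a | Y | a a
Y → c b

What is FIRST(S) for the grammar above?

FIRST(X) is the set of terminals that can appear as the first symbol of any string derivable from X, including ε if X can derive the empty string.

We compute FIRST(S) using the standard algorithm.
FIRST(S) = {a, c}
FIRST(X) = {a, c}
FIRST(Y) = {c}
Therefore, FIRST(S) = {a, c}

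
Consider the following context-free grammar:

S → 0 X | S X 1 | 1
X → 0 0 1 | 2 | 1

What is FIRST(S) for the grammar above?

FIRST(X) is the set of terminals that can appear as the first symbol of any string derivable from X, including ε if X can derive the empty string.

We compute FIRST(S) using the standard algorithm.
FIRST(S) = {0, 1}
FIRST(X) = {0, 1, 2}
Therefore, FIRST(S) = {0, 1}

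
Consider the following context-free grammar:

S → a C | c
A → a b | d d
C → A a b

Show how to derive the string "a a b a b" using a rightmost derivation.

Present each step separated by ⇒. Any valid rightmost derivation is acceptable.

S ⇒ a C ⇒ a A a b ⇒ a a b a b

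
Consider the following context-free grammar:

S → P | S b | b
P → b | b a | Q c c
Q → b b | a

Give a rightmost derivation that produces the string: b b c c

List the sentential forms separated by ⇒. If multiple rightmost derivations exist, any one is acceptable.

S ⇒ P ⇒ Q c c ⇒ b b c c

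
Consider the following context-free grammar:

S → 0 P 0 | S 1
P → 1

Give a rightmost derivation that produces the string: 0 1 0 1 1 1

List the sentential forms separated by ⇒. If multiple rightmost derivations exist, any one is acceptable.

S ⇒ S 1 ⇒ S 1 1 ⇒ S 1 1 1 ⇒ 0 P 0 1 1 1 ⇒ 0 1 0 1 1 1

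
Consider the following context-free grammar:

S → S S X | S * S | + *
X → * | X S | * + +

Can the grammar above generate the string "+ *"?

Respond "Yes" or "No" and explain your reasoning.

Yes - a valid derivation exists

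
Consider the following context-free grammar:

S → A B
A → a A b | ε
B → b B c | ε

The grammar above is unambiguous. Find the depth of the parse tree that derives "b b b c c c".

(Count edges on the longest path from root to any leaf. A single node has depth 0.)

5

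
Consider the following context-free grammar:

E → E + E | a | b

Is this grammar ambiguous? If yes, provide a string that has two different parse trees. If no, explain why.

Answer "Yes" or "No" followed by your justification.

Yes - the string 'a + a + a + b + a' has two distinct leftmost derivations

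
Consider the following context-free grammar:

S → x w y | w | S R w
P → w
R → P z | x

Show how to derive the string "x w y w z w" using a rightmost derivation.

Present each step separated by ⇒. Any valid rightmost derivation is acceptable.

S ⇒ S R w ⇒ S P z w ⇒ S w z w ⇒ x w y w z w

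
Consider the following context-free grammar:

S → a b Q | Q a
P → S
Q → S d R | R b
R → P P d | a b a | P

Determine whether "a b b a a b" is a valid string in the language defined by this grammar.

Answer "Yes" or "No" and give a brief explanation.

No - no valid derivation exists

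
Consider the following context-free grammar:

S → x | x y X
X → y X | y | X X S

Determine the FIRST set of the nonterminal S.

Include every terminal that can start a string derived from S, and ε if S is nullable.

We compute FIRST(S) using the standard algorithm.
FIRST(S) = {x}
FIRST(X) = {y}
Therefore, FIRST(S) = {x}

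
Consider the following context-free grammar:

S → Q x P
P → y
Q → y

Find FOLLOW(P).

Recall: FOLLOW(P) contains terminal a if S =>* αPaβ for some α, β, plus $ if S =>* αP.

We compute FOLLOW(P) using the standard algorithm.
FOLLOW(S) starts with {$}.
FIRST(P) = {y}
FIRST(Q) = {y}
FIRST(S) = {y}
FOLLOW(P) = {$}
FOLLOW(Q) = {x}
FOLLOW(S) = {$}
Therefore, FOLLOW(P) = {$}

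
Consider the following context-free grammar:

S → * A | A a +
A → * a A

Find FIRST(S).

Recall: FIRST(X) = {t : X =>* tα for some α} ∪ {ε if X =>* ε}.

We compute FIRST(S) using the standard algorithm.
FIRST(A) = {*}
FIRST(S) = {*}
Therefore, FIRST(S) = {*}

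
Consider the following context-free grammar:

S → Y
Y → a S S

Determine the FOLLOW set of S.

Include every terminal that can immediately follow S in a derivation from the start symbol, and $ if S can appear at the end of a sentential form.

We compute FOLLOW(S) using the standard algorithm.
FOLLOW(S) starts with {$}.
FIRST(S) = {a}
FIRST(Y) = {a}
FOLLOW(S) = {$, a}
FOLLOW(Y) = {$, a}
Therefore, FOLLOW(S) = {$, a}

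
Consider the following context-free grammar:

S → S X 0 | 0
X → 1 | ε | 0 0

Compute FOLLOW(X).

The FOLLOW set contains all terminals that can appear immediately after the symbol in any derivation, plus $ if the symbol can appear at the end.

We compute FOLLOW(X) using the standard algorithm.
FOLLOW(S) starts with {$}.
FIRST(S) = {0}
FIRST(X) = {0, 1, ε}
FOLLOW(S) = {$, 0, 1}
FOLLOW(X) = {0}
Therefore, FOLLOW(X) = {0}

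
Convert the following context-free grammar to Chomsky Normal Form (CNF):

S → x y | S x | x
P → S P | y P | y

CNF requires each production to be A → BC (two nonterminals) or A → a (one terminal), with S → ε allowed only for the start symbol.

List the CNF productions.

TX → x; TY → y; S → x; P → y; S → TX TY; S → S TX; P → S P; P → TY P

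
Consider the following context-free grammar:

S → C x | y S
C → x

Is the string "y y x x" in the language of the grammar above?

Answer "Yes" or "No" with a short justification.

Yes - a valid derivation exists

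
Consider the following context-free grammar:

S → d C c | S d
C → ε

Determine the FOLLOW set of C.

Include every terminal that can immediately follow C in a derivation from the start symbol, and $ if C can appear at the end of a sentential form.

We compute FOLLOW(C) using the standard algorithm.
FOLLOW(S) starts with {$}.
FIRST(C) = {ε}
FIRST(S) = {d}
FOLLOW(C) = {c}
FOLLOW(S) = {$, d}
Therefore, FOLLOW(C) = {c}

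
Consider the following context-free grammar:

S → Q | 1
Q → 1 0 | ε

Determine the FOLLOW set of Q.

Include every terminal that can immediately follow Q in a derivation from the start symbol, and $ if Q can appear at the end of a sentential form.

We compute FOLLOW(Q) using the standard algorithm.
FOLLOW(S) starts with {$}.
FIRST(Q) = {1, ε}
FIRST(S) = {1, ε}
FOLLOW(Q) = {$}
FOLLOW(S) = {$}
Therefore, FOLLOW(Q) = {$}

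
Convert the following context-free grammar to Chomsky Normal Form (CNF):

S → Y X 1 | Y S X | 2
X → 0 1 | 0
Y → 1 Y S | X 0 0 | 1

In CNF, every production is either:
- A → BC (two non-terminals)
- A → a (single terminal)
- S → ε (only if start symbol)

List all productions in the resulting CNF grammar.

T1 → 1; S → 2; T0 → 0; X → 0; Y → 1; S → Y X0; X0 → X T1; S → Y X1; X1 → S X; X → T0 T1; Y → T1 X2; X2 → Y S; Y → X X3; X3 → T0 T0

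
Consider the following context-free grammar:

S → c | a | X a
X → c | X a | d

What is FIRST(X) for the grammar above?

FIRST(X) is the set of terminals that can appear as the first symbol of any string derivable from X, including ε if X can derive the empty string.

We compute FIRST(X) using the standard algorithm.
FIRST(S) = {a, c, d}
FIRST(X) = {c, d}
Therefore, FIRST(X) = {c, d}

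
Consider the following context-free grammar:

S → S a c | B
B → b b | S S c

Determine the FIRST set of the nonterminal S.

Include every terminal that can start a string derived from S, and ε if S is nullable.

We compute FIRST(S) using the standard algorithm.
FIRST(B) = {b}
FIRST(S) = {b}
Therefore, FIRST(S) = {b}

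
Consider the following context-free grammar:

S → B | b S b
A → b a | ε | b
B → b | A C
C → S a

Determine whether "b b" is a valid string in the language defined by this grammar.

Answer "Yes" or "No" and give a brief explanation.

No - no valid derivation exists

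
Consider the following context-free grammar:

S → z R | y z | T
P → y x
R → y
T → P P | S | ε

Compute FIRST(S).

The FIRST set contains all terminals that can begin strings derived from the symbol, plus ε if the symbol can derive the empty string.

We compute FIRST(S) using the standard algorithm.
FIRST(P) = {y}
FIRST(R) = {y}
FIRST(S) = {y, z, ε}
FIRST(T) = {y, z, ε}
Therefore, FIRST(S) = {y, z, ε}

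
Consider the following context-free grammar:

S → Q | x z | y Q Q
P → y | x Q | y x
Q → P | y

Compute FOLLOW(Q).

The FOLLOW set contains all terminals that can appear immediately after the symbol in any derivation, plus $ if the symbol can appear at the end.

We compute FOLLOW(Q) using the standard algorithm.
FOLLOW(S) starts with {$}.
FIRST(P) = {x, y}
FIRST(Q) = {x, y}
FIRST(S) = {x, y}
FOLLOW(P) = {$, x, y}
FOLLOW(Q) = {$, x, y}
FOLLOW(S) = {$}
Therefore, FOLLOW(Q) = {$, x, y}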